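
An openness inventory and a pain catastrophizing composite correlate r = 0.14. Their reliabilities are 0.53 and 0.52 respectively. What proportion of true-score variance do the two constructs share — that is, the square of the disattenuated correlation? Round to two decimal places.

0.07

Disattenuated r = 0.14 / √(0.53 × 0.52) = 0.14 / 0.5250 = 0.2667.
Shared true-score variance = 0.2667² = 0.0711 ≈ 0.07.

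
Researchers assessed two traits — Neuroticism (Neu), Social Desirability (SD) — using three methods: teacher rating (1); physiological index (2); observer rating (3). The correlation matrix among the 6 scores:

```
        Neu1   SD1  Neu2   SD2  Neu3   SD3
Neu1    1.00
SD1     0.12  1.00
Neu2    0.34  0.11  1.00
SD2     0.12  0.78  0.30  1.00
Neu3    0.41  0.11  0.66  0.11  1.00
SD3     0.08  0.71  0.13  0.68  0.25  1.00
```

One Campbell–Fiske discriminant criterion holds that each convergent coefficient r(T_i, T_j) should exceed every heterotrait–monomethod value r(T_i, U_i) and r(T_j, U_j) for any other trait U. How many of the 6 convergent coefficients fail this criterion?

0

Checking each validity diagonal entry against its comparison values:
Neu (methods 1·2): 0.34 vs {0.12, 0.30} → pass.
Neu (methods 1·3): 0.41 vs {0.12, 0.25} → pass.
Neu (methods 2·3): 0.66 vs {0.30, 0.25} → pass.
SD (methods 1·2): 0.78 vs {0.12, 0.30} → pass.
SD (methods 1·3): 0.71 vs {0.12, 0.25} → pass.
SD (methods 2·3): 0.68 vs {0.30, 0.25} → pass.
0 of 6 fail.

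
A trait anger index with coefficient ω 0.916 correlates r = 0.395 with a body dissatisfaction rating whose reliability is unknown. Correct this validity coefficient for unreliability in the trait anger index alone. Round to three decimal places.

0.413

Single correction: r_c = r_obs / √r_xx = 0.395 / √0.916 = 0.395 / 0.9571 ≈ 0.413.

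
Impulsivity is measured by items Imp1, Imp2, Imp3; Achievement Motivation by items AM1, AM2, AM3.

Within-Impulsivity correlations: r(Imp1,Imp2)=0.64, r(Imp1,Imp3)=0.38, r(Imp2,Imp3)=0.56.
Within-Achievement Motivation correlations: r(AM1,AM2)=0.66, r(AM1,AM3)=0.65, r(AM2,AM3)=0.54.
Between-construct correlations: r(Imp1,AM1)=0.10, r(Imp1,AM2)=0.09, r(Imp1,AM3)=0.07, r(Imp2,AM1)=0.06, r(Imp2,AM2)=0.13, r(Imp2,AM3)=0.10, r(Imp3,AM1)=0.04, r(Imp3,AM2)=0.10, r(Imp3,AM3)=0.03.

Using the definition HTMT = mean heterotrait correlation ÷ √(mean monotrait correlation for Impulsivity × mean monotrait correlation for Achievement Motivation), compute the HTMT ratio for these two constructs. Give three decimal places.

0.140

Between-construct mean = 0.72/9 = 0.0800.
Mean within-Imp = 1.58/3 = 0.5267; mean within-AM = 1.85/3 = 0.6167.
Geometric mean = √(0.5267 × 0.6167) = 0.5699.
HTMT = 0.0800 / 0.5699 = 0.140.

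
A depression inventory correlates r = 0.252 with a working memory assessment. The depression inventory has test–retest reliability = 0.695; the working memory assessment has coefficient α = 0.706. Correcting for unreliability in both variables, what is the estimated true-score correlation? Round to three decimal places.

r_true = r_obs / √(r_xx · r_yy) = 0.252 / √(0.695 × 0.706) = 0.252 / √0.490670 = 0.252 / 0.7005 ≈ 0.360.

0.360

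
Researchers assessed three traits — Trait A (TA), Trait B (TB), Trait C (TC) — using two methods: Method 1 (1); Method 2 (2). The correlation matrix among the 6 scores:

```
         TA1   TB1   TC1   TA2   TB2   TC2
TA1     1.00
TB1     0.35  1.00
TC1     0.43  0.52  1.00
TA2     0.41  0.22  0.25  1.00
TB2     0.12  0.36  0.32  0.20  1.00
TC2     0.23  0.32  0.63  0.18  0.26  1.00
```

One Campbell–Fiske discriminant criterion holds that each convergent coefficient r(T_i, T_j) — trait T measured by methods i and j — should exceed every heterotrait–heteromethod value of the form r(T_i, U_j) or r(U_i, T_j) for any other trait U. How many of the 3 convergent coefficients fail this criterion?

Checking each validity diagonal entry against its comparison values:
TA (methods 1·2): 0.41 vs {0.12, 0.22, 0.23, 0.25} → pass.
TB (methods 1·2): 0.36 vs {0.22, 0.12, 0.32, 0.32} → pass.
TC (methods 1·2): 0.63 vs {0.25, 0.23, 0.32, 0.32} → pass.
0 of 3 fail.

0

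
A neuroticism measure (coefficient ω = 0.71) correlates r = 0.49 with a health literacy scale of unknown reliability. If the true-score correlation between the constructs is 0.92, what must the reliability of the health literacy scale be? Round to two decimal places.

0.40

r_true = r_obs / √(r_xx · r_yy) ⇒ 0.92 = 0.49 / √(0.71 · r_yy).
√(0.71 · r_yy) = 0.49 / 0.92 = 0.5326; 0.71 · r_yy = 0.2837; r_yy = 0.2837 / 0.71 ≈ 0.40.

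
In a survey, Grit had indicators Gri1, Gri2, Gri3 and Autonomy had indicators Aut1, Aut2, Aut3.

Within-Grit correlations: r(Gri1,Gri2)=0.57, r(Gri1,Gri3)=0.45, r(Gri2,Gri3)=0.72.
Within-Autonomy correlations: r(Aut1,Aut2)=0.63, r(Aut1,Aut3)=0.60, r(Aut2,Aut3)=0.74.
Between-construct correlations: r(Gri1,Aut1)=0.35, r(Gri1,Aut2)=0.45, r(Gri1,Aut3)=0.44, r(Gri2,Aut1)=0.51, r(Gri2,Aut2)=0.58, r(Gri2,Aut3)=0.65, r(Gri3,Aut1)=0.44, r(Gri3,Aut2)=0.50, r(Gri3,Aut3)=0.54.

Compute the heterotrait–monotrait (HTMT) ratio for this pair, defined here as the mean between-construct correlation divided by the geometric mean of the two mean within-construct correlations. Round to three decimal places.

0.803

Mean between = 4.46/9 = 0.4956.
Mean within-Gri = 1.74/3 = 0.5800; mean within-Aut = 1.97/3 = 0.6567.
Geometric mean = √(0.5800 × 0.6567) = 0.6172.
HTMT = 0.4956 / 0.6172 = 0.803.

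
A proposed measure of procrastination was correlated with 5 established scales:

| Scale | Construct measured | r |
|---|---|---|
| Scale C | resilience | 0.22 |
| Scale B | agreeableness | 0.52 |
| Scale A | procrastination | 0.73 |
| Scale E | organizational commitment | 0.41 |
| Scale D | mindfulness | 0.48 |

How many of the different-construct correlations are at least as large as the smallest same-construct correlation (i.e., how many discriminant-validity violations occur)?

0

Convergent (same construct = procrastination): Scale A.
Smallest convergent = 0.73. Discriminant values: 0.22, 0.52, 0.41, 0.48; count ≥ 0.73 → 0.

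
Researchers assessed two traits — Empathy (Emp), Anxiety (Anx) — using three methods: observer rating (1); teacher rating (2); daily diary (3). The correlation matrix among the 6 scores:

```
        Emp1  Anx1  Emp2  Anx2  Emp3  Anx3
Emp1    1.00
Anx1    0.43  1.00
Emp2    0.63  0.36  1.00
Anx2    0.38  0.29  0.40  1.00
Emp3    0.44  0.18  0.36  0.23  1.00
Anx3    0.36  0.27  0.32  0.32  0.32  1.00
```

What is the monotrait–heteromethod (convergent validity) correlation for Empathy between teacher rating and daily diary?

Same trait (Emp), different methods: r(Emp2, Emp3) = 0.36.

0.36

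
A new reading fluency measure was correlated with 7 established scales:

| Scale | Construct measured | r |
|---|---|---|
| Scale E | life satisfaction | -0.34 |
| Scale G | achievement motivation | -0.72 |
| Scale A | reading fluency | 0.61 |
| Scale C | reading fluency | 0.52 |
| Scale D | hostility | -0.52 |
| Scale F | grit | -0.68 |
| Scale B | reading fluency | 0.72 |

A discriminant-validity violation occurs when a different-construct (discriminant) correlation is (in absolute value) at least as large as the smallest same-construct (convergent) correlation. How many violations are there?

3

Convergent (same construct = reading fluency): Scale A, Scale C, Scale B.
Smallest convergent = 0.52. Discriminant |r|: 0.34, 0.72, 0.52, 0.68; count ≥ 0.52 → 3.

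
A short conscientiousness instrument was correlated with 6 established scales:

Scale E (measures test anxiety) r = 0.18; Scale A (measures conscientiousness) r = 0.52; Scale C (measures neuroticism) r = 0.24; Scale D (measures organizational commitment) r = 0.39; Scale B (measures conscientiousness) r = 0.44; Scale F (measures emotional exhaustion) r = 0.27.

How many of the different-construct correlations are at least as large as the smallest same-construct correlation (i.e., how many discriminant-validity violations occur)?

Convergent (same construct = conscientiousness): Scale A, Scale B.
Smallest convergent = 0.44. Discriminant values: 0.18, 0.24, 0.39, 0.27; count ≥ 0.44 → 0.

0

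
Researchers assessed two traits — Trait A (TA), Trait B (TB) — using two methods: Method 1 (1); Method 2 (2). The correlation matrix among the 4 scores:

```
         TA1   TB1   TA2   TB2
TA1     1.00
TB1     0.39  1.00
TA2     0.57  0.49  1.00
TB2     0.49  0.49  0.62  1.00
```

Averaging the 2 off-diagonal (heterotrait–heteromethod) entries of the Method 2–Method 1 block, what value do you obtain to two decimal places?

0.49

HTHM values (method 2 × method 1): 0.49, 0.49; mean = 0.98/2 = 0.49.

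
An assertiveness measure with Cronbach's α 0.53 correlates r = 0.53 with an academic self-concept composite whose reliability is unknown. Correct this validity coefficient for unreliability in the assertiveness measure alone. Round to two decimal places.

0.73

Single correction: r_c = r_obs / √r_xx = 0.53 / √0.53 = 0.53 / 0.7280 ≈ 0.73.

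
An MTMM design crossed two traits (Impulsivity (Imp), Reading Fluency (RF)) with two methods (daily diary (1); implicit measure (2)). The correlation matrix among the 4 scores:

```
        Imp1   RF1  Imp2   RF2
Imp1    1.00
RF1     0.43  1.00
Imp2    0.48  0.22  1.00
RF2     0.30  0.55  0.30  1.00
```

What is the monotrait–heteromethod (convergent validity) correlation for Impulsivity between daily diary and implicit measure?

Same trait (Imp), different methods: r(Imp1, Imp2) = 0.48.

0.48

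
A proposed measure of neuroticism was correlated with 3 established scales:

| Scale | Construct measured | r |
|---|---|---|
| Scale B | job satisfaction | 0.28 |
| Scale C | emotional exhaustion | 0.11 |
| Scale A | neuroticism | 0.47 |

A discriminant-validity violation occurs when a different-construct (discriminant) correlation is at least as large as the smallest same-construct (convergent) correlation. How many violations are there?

0

Convergent (same construct = neuroticism): Scale A.
Smallest convergent = 0.47. Discriminant values: 0.28, 0.11; count ≥ 0.47 → 0.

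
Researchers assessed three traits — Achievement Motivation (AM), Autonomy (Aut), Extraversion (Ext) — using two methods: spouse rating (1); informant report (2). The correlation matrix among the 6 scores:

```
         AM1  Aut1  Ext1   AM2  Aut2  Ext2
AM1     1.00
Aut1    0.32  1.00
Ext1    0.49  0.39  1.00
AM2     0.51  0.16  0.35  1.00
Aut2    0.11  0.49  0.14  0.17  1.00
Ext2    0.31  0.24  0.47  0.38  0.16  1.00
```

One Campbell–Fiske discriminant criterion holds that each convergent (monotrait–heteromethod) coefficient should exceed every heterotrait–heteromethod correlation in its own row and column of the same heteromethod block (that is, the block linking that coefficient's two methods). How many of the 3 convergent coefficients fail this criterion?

Checking each validity diagonal entry against its comparison values:
AM (methods 1·2): 0.51 vs {0.11, 0.16, 0.31, 0.35} → pass.
Aut (methods 1·2): 0.49 vs {0.16, 0.11, 0.24, 0.14} → pass.
Ext (methods 1·2): 0.47 vs {0.35, 0.31, 0.14, 0.24} → pass.
0 of 3 fail.

0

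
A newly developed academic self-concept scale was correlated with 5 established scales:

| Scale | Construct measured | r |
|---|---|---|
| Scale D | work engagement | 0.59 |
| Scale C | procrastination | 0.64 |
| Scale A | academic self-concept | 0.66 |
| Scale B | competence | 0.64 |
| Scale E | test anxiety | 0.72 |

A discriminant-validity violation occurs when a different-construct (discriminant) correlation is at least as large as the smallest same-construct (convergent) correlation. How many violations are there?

1

Convergent (same construct = academic self-concept): Scale A.
Smallest convergent = 0.66. Discriminant values: 0.59, 0.64, 0.64, 0.72; count ≥ 0.66 → 1.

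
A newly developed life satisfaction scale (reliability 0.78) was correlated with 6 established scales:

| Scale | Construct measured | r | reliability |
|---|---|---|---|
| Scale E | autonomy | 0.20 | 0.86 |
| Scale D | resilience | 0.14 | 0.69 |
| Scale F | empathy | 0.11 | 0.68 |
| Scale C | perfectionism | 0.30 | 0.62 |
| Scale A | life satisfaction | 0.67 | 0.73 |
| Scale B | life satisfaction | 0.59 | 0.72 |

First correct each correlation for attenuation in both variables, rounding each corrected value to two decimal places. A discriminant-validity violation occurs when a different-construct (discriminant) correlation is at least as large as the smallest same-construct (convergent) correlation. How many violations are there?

Disattenuated r (r / √(r_scale · r_new)):
  Scale E (disc): 0.20 / √(0.86·0.78) = 0.24
  Scale D (disc): 0.14 / √(0.69·0.78) = 0.19
  Scale F (disc): 0.11 / √(0.68·0.78) = 0.15
  Scale C (disc): 0.30 / √(0.62·0.78) = 0.43
  Scale A (conv): 0.67 / √(0.73·0.78) = 0.89
  Scale B (conv): 0.59 / √(0.72·0.78) = 0.79
Smallest convergent = 0.79. Discriminant values: 0.24, 0.19, 0.15, 0.43; count ≥ 0.79 → 0.

0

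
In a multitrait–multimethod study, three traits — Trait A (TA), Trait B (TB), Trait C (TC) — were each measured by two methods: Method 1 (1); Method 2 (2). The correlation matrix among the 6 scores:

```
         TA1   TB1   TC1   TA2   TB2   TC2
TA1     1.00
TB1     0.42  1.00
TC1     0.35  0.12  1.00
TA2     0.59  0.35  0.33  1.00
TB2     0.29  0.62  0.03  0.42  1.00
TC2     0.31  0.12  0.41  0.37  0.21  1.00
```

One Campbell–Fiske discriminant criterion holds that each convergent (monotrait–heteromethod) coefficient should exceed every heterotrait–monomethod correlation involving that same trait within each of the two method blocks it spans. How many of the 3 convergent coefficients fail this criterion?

Each convergent coefficient versus the relevant comparison correlations:
TA (methods 1·2): 0.59 vs {0.42, 0.42, 0.35, 0.37} → pass.
TB (methods 1·2): 0.62 vs {0.42, 0.42, 0.12, 0.21} → pass.
TC (methods 1·2): 0.41 vs {0.35, 0.37, 0.12, 0.21} → pass.
0 of 3 fail.

0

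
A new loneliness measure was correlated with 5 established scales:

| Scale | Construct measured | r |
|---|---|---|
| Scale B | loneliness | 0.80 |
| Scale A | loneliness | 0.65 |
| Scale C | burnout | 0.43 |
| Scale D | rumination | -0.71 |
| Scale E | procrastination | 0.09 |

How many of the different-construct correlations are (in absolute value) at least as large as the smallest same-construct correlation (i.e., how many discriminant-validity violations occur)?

1

Convergent (same construct = loneliness): Scale B, Scale A.
Smallest convergent = 0.65. Discriminant |r|: 0.43, 0.71, 0.09; count ≥ 0.65 → 1.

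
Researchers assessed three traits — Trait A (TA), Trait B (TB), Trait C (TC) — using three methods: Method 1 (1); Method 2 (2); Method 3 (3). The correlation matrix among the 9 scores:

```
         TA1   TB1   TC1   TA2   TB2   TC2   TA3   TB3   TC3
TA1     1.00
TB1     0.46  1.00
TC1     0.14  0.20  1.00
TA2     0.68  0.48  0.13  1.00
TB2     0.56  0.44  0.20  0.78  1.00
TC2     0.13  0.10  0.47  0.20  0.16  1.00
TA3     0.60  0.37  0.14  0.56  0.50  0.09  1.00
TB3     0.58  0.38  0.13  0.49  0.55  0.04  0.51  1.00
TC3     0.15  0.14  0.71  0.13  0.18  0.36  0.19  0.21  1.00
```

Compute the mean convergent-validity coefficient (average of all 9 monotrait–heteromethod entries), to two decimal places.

Convergent values: 0.68, 0.60, 0.56, 0.44, 0.38, 0.55, 0.47, 0.71, 0.36; mean = 4.75/9 = 0.53.

0.53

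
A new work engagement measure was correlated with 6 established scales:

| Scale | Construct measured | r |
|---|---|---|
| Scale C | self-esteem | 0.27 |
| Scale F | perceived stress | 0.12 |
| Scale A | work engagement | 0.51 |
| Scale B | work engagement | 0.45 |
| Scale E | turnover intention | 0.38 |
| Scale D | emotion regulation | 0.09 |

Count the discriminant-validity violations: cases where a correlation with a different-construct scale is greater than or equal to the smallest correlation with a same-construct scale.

0

Convergent (same construct = work engagement): Scale A, Scale B.
Smallest convergent = 0.45. Discriminant values: 0.27, 0.12, 0.38, 0.09; count ≥ 0.45 → 0.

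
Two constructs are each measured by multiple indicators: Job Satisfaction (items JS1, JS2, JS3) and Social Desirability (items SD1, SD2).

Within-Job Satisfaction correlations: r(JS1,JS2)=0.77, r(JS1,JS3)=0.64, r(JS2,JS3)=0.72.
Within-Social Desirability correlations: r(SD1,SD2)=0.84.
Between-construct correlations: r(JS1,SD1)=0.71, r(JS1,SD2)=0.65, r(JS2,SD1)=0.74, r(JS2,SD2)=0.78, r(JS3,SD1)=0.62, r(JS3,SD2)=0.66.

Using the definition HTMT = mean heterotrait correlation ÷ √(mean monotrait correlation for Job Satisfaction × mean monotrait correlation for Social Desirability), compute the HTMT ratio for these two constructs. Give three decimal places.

Mean heterotrait r = 4.16/6 = 0.6933.
Mean within-JS = 2.13/3 = 0.7100; mean within-SD = 0.84/1 = 0.8400.
Geometric mean = √(0.7100 × 0.8400) = 0.7723.
HTMT = 0.6933 / 0.7723 = 0.898.

0.898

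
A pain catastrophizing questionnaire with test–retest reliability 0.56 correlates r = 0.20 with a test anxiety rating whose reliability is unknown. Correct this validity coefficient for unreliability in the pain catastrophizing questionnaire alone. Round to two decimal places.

Single correction: r_c = r_obs / √r_xx = 0.20 / √0.56 = 0.20 / 0.7483 ≈ 0.27.

0.27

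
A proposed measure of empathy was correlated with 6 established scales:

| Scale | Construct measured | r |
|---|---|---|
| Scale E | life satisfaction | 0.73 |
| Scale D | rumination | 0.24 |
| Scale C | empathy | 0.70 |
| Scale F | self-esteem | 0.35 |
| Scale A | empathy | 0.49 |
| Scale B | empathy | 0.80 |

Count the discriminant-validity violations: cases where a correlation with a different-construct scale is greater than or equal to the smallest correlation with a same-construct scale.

1

Convergent (same construct = empathy): Scale C, Scale A, Scale B.
Smallest convergent = 0.49. Discriminant values: 0.73, 0.24, 0.35; count ≥ 0.49 → 1.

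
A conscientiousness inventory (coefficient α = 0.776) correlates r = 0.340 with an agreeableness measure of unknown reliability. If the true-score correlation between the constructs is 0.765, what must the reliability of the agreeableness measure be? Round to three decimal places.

r_true = r_obs / √(r_xx · r_yy) ⇒ 0.765 = 0.340 / √(0.776 · r_yy).
√(0.776 · r_yy) = 0.340 / 0.765 = 0.4444; 0.776 · r_yy = 0.1975; r_yy = 0.1975 / 0.776 ≈ 0.255.

0.255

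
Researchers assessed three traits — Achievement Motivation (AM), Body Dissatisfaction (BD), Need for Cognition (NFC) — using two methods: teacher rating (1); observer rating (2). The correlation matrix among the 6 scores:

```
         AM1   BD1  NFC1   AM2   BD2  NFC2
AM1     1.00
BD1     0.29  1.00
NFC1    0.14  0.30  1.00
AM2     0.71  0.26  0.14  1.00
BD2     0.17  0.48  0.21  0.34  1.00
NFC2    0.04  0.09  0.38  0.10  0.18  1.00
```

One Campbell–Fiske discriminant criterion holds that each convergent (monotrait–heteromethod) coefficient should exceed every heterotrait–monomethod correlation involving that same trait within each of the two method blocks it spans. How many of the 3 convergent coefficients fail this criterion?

Checking each validity diagonal entry against its comparison values:
AM (methods 1·2): 0.71 vs {0.29, 0.34, 0.14, 0.10} → pass.
BD (methods 1·2): 0.48 vs {0.29, 0.34, 0.30, 0.18} → pass.
NFC (methods 1·2): 0.38 vs {0.14, 0.10, 0.30, 0.18} → pass.
0 of 3 fail.

0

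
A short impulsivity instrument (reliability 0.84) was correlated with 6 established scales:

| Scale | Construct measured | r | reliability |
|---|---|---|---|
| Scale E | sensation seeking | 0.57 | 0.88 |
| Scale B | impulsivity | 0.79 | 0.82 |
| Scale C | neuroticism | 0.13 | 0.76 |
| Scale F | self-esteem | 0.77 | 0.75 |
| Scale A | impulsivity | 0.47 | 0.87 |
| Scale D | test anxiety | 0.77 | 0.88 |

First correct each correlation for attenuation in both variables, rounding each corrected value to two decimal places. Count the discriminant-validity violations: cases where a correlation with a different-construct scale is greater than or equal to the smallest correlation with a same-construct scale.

3

Disattenuated r (r / √(r_scale · r_new)):
  Scale E (disc): 0.57 / √(0.88·0.84) = 0.66
  Scale B (conv): 0.79 / √(0.82·0.84) = 0.95
  Scale C (disc): 0.13 / √(0.76·0.84) = 0.16
  Scale F (disc): 0.77 / √(0.75·0.84) = 0.97
  Scale A (conv): 0.47 / √(0.87·0.84) = 0.55
  Scale D (disc): 0.77 / √(0.88·0.84) = 0.90
Smallest convergent = 0.55. Discriminant values: 0.66, 0.16, 0.97, 0.90; count ≥ 0.55 → 3.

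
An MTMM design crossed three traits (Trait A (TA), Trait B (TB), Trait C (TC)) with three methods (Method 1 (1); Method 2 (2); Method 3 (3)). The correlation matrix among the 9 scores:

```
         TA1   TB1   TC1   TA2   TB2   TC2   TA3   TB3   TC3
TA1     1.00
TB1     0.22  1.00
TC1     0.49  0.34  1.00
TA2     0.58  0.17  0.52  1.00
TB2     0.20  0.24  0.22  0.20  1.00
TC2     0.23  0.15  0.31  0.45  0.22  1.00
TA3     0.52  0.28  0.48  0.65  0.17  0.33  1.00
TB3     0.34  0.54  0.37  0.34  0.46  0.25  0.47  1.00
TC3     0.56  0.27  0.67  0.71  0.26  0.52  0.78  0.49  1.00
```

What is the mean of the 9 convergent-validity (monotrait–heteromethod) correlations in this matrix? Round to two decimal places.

0.50

Convergent values: 0.58, 0.52, 0.65, 0.24, 0.54, 0.46, 0.31, 0.67, 0.52; mean = 4.49/9 = 0.50.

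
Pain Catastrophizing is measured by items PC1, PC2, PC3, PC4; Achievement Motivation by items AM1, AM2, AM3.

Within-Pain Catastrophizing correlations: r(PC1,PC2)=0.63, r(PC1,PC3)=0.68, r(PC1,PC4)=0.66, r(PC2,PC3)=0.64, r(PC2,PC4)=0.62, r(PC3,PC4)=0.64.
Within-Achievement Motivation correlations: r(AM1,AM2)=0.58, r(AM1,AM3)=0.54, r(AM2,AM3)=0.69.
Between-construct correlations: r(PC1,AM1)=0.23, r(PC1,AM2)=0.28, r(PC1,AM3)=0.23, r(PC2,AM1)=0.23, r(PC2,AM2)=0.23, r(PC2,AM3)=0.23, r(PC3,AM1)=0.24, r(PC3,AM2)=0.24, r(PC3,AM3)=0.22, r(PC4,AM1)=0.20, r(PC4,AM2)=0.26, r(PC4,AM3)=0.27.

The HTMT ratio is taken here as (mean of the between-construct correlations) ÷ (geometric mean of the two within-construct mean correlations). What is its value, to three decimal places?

0.382

Between-construct mean = 2.86/12 = 0.2383.
Mean within-PC = 3.87/6 = 0.6450; mean within-AM = 1.81/3 = 0.6033.
Geometric mean = √(0.6450 × 0.6033) = 0.6238.
HTMT = 0.2383 / 0.6238 = 0.382.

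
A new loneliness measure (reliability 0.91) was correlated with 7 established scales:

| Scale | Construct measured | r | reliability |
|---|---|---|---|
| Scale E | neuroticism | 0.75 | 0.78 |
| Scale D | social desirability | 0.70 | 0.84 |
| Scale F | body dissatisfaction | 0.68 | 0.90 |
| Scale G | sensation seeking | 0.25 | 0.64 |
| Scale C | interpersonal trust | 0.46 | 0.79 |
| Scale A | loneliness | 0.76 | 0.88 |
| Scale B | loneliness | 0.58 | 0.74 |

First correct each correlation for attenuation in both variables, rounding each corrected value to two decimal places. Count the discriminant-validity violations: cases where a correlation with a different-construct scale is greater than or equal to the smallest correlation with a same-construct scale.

3

Disattenuated r (r / √(r_scale · r_new)):
  Scale E (disc): 0.75 / √(0.78·0.91) = 0.89
  Scale D (disc): 0.70 / √(0.84·0.91) = 0.80
  Scale F (disc): 0.68 / √(0.90·0.91) = 0.75
  Scale G (disc): 0.25 / √(0.64·0.91) = 0.33
  Scale C (disc): 0.46 / √(0.79·0.91) = 0.54
  Scale A (conv): 0.76 / √(0.88·0.91) = 0.85
  Scale B (conv): 0.58 / √(0.74·0.91) = 0.71
Smallest convergent = 0.71. Discriminant values: 0.89, 0.80, 0.75, 0.33, 0.54; count ≥ 0.71 → 3.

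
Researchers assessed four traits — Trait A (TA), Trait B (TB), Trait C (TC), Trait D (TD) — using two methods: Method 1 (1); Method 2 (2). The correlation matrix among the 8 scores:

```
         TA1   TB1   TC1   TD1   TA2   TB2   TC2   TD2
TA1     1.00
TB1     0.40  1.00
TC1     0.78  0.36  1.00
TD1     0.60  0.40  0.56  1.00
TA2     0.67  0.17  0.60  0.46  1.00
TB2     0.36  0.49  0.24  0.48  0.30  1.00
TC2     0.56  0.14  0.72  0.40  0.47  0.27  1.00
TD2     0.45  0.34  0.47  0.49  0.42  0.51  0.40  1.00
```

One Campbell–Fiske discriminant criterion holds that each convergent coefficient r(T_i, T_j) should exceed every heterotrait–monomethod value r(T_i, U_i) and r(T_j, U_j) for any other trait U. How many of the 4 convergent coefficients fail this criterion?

Checking each validity diagonal entry against its comparison values:
TA (methods 1·2): 0.67 vs {0.40, 0.30, 0.78, 0.47, 0.60, 0.42} → fail.
TB (methods 1·2): 0.49 vs {0.40, 0.30, 0.36, 0.27, 0.40, 0.51} → fail.
TC (methods 1·2): 0.72 vs {0.78, 0.47, 0.36, 0.27, 0.56, 0.40} → fail.
TD (methods 1·2): 0.49 vs {0.60, 0.42, 0.40, 0.51, 0.56, 0.40} → fail.
4 of 4 fail.

4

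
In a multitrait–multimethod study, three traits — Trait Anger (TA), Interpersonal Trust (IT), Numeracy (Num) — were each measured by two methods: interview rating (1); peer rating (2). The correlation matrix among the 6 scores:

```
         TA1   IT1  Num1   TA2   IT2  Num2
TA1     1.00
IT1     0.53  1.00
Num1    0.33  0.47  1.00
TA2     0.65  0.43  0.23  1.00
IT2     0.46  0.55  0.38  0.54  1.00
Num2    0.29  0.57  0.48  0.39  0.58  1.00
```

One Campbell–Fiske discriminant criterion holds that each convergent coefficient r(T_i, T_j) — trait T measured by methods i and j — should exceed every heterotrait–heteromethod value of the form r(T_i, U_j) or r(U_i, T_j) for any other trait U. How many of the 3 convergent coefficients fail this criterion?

2

Checking each validity diagonal entry against its comparison values:
TA (methods 1·2): 0.65 vs {0.46, 0.43, 0.29, 0.23} → pass.
IT (methods 1·2): 0.55 vs {0.43, 0.46, 0.57, 0.38} → fail.
Num (methods 1·2): 0.48 vs {0.23, 0.29, 0.38, 0.57} → fail.
2 of 3 fail.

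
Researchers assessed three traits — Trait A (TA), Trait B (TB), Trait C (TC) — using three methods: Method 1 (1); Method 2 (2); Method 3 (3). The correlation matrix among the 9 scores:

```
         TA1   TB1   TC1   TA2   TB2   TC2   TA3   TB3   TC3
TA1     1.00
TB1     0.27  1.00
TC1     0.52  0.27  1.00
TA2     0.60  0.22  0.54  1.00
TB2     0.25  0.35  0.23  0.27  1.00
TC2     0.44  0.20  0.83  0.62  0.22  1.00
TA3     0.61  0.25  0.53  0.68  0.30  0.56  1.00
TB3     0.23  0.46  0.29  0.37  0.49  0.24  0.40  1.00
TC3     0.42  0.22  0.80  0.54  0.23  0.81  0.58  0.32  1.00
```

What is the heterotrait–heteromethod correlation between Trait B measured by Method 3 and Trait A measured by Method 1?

Different traits and methods: r(TB3, TA1) = 0.23.

0.23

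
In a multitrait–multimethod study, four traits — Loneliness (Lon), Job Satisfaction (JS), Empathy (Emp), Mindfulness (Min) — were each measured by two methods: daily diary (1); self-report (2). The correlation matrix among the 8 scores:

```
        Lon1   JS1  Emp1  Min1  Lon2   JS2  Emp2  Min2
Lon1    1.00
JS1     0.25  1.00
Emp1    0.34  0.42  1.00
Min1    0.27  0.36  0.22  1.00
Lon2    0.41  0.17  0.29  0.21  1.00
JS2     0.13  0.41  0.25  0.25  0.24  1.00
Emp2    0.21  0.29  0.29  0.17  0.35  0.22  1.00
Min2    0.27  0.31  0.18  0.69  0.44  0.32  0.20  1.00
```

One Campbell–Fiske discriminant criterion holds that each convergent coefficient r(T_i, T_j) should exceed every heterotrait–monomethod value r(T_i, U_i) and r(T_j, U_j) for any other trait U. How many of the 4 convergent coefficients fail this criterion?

Convergent coefficients and their comparison sets:
Lon (methods 1·2): 0.41 vs {0.25, 0.24, 0.34, 0.35, 0.27, 0.44} → fail.
JS (methods 1·2): 0.41 vs {0.25, 0.24, 0.42, 0.22, 0.36, 0.32} → fail.
Emp (methods 1·2): 0.29 vs {0.34, 0.35, 0.42, 0.22, 0.22, 0.20} → fail.
Min (methods 1·2): 0.69 vs {0.27, 0.44, 0.36, 0.32, 0.22, 0.20} → pass.
3 of 4 fail.

3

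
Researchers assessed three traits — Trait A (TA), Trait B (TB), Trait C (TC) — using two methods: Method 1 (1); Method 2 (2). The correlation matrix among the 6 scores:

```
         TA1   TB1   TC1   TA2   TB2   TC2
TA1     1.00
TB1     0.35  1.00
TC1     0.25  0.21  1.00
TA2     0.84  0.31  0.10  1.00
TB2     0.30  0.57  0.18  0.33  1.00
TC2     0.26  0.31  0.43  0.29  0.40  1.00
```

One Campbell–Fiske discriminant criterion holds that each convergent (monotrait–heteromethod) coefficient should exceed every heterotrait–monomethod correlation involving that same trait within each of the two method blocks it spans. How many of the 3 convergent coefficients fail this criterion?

0

Each convergent coefficient versus the relevant comparison correlations:
TA (methods 1·2): 0.84 vs {0.35, 0.33, 0.25, 0.29} → pass.
TB (methods 1·2): 0.57 vs {0.35, 0.33, 0.21, 0.40} → pass.
TC (methods 1·2): 0.43 vs {0.25, 0.29, 0.21, 0.40} → pass.
0 of 3 fail.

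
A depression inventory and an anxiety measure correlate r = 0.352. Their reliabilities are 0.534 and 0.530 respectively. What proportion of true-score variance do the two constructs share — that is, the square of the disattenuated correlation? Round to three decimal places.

0.438

Disattenuated r = 0.352 / √(0.534 × 0.530) = 0.352 / 0.5320 = 0.6617.
Shared true-score variance = 0.6617² = 0.4378 ≈ 0.438.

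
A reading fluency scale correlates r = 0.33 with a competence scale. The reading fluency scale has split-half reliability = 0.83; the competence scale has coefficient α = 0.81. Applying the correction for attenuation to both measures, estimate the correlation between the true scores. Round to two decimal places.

r_true = r_obs / √(r_xx · r_yy) = 0.33 / √(0.83 × 0.81) = 0.33 / √0.6723 = 0.33 / 0.8199 ≈ 0.40.

0.40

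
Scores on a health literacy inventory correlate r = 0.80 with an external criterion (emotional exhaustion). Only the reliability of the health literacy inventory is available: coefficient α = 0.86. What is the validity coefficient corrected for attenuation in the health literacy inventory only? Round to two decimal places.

Single correction: r_c = r_obs / √r_xx = 0.80 / √0.86 = 0.80 / 0.9274 ≈ 0.86.

0.86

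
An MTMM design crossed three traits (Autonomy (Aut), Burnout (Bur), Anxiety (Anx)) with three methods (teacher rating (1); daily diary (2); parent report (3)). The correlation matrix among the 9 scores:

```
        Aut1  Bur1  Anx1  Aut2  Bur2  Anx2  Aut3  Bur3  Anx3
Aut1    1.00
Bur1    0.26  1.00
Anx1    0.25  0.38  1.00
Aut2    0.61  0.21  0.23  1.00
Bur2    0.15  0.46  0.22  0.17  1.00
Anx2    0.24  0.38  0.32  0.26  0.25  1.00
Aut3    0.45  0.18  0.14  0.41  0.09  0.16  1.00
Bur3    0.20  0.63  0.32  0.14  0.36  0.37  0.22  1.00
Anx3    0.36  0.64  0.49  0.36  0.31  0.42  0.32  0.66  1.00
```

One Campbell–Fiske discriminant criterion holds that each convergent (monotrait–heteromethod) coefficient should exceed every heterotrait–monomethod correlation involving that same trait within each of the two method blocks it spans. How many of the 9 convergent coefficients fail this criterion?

Convergent coefficients and their comparison sets:
Aut (methods 1·2): 0.61 vs {0.26, 0.17, 0.25, 0.26} → pass.
Aut (methods 1·3): 0.45 vs {0.26, 0.22, 0.25, 0.32} → pass.
Aut (methods 2·3): 0.41 vs {0.17, 0.22, 0.26, 0.32} → pass.
Bur (methods 1·2): 0.46 vs {0.26, 0.17, 0.38, 0.25} → pass.
Bur (methods 1·3): 0.63 vs {0.26, 0.22, 0.38, 0.66} → fail.
Bur (methods 2·3): 0.36 vs {0.17, 0.22, 0.25, 0.66} → fail.
Anx (methods 1·2): 0.32 vs {0.25, 0.26, 0.38, 0.25} → fail.
Anx (methods 1·3): 0.49 vs {0.25, 0.32, 0.38, 0.66} → fail.
Anx (methods 2·3): 0.42 vs {0.26, 0.32, 0.25, 0.66} → fail.
5 of 9 fail.

5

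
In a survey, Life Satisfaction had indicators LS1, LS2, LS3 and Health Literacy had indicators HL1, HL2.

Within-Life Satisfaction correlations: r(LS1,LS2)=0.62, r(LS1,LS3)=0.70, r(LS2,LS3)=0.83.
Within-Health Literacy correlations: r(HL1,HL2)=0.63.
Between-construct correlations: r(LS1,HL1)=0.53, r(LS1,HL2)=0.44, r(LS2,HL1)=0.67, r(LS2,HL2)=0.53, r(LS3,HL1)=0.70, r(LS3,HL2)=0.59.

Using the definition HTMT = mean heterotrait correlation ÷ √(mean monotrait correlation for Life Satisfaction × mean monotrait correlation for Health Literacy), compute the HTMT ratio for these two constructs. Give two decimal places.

0.86

Mean between = 3.46/6 = 0.5767.
Mean within-LS = 2.15/3 = 0.7167; mean within-HL = 0.63/1 = 0.6300.
Geometric mean = √(0.7167 × 0.6300) = 0.6720.
HTMT = 0.5767 / 0.6720 = 0.86.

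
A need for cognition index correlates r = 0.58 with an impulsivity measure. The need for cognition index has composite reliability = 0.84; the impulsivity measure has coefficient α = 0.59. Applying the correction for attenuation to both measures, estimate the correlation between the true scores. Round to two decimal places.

0.82

r_true = r_obs / √(r_xx · r_yy) = 0.58 / √(0.84 × 0.59) = 0.58 / √0.4956 = 0.58 / 0.7040 ≈ 0.82.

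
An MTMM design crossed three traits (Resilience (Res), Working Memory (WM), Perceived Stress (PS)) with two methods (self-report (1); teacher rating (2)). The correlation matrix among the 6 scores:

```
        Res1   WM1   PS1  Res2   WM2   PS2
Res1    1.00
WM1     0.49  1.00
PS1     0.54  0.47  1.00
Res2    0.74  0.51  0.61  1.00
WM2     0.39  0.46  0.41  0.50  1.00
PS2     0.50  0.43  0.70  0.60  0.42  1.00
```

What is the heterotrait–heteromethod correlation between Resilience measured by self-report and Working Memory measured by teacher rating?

Different traits and methods: r(Res1, WM2) = 0.39.

0.39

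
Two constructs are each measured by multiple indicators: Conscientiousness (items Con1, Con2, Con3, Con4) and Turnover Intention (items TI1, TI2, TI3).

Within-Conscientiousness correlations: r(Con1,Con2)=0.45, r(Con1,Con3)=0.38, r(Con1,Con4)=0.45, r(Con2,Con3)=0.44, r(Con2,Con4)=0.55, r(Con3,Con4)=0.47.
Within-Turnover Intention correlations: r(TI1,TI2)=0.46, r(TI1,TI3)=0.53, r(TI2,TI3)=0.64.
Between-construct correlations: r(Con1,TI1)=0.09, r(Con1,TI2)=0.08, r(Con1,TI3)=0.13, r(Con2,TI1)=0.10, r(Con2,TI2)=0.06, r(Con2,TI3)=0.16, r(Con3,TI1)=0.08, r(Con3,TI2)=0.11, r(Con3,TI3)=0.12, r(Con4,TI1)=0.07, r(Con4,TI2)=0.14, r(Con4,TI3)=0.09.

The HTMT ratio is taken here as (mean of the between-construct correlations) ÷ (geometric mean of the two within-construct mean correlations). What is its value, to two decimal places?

0.21

Mean heterotrait r = 1.23/12 = 0.1025.
Mean within-Con = 2.74/6 = 0.4567; mean within-TI = 1.63/3 = 0.5433.
Geometric mean = √(0.4567 × 0.5433) = 0.4981.
HTMT = 0.1025 / 0.4981 = 0.21.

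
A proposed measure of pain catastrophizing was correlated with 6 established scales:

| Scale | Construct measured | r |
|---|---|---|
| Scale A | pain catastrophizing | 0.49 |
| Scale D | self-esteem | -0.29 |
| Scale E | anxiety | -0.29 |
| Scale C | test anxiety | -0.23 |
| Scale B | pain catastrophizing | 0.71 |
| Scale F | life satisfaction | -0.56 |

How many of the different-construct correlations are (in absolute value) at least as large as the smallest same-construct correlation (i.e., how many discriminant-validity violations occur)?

Convergent (same construct = pain catastrophizing): Scale A, Scale B.
Smallest convergent = 0.49. Discriminant |r|: 0.29, 0.29, 0.23, 0.56; count ≥ 0.49 → 1.

1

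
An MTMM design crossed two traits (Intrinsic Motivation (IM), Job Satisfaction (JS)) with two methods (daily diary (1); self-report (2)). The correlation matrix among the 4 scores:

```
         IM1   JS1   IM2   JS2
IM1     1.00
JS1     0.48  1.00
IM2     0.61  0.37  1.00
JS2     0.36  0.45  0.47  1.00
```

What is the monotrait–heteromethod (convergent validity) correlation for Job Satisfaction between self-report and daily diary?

Same trait (JS), different methods: r(JS2, JS1) = 0.45.

0.45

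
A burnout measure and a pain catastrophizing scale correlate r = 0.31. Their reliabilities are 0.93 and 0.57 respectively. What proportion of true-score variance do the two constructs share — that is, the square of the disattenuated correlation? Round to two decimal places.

0.18

Disattenuated r = 0.31 / √(0.93 × 0.57) = 0.31 / 0.7281 = 0.4258.
Shared true-score variance = 0.4258² = 0.1813 ≈ 0.18.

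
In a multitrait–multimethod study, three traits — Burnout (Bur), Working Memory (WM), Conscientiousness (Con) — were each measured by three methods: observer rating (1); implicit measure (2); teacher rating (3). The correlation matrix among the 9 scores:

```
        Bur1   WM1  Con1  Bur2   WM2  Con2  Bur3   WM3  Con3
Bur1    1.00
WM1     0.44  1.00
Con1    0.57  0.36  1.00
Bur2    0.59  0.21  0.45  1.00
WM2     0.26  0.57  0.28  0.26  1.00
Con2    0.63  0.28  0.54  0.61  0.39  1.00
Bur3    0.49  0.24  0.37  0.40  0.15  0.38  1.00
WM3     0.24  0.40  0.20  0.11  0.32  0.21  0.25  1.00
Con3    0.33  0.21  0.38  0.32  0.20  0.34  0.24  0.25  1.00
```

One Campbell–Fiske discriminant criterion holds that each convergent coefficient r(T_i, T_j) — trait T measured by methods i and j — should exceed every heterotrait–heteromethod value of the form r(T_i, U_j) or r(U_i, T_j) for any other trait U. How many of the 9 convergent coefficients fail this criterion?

Checking each validity diagonal entry against its comparison values:
Bur (methods 1·2): 0.59 vs {0.26, 0.21, 0.63, 0.45} → fail.
Bur (methods 1·3): 0.49 vs {0.24, 0.24, 0.33, 0.37} → pass.
Bur (methods 2·3): 0.40 vs {0.11, 0.15, 0.32, 0.38} → pass.
WM (methods 1·2): 0.57 vs {0.21, 0.26, 0.28, 0.28} → pass.
WM (methods 1·3): 0.40 vs {0.24, 0.24, 0.21, 0.20} → pass.
WM (methods 2·3): 0.32 vs {0.15, 0.11, 0.20, 0.21} → pass.
Con (methods 1·2): 0.54 vs {0.45, 0.63, 0.28, 0.28} → fail.
Con (methods 1·3): 0.38 vs {0.37, 0.33, 0.20, 0.21} → pass.
Con (methods 2·3): 0.34 vs {0.38, 0.32, 0.21, 0.20} → fail.
3 of 9 fail.

3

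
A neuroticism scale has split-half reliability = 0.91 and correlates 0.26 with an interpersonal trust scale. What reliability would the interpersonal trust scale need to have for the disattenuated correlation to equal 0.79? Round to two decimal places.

0.12

r_true = r_obs / √(r_xx · r_yy) ⇒ 0.79 = 0.26 / √(0.91 · r_yy).
√(0.91 · r_yy) = 0.26 / 0.79 = 0.3291; 0.91 · r_yy = 0.1083; r_yy = 0.1083 / 0.91 ≈ 0.12.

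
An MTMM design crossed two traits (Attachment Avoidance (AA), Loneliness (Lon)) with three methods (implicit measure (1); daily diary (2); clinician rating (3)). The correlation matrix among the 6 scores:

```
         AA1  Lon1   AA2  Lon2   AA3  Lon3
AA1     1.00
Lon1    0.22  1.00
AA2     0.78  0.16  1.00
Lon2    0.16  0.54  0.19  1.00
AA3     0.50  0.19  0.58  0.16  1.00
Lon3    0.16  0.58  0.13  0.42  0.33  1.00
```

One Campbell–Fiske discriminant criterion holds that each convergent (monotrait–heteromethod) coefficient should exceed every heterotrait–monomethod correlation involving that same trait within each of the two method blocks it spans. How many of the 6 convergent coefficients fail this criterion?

0

Each convergent coefficient versus the relevant comparison correlations:
AA (methods 1·2): 0.78 vs {0.22, 0.19} → pass.
AA (methods 1·3): 0.50 vs {0.22, 0.33} → pass.
AA (methods 2·3): 0.58 vs {0.19, 0.33} → pass.
Lon (methods 1·2): 0.54 vs {0.22, 0.19} → pass.
Lon (methods 1·3): 0.58 vs {0.22, 0.33} → pass.
Lon (methods 2·3): 0.42 vs {0.19, 0.33} → pass.
0 of 6 fail.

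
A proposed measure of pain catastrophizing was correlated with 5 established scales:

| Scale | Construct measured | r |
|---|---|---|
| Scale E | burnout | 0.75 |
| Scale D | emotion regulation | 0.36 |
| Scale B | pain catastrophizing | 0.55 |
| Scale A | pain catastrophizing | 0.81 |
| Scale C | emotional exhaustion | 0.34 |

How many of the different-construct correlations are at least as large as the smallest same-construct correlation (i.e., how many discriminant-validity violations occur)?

1

Convergent (same construct = pain catastrophizing): Scale B, Scale A.
Smallest convergent = 0.55. Discriminant values: 0.75, 0.36, 0.34; count ≥ 0.55 → 1.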